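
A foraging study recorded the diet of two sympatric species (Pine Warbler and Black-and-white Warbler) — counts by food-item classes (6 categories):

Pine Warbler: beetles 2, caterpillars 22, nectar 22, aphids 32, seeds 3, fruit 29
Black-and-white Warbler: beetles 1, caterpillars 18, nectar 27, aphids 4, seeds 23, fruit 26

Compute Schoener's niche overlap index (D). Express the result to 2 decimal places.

0.72

Proportions for Pine Warbler (n=110): 2/110=0.0182, 22/110=0.2000, 22/110=0.2000, 32/110=0.2909, 3/110=0.0273, 29/110=0.2636
Proportions for Black-and-white Warbler (n=99): 1/99=0.0101, 18/99=0.1818, 27/99=0.2727, 4/99=0.0404, 23/99=0.2323, 26/99=0.2626
Σ|p₁ᵢ − p₂ᵢ| = 0.0081 + 0.0182 + 0.0727 + 0.2505 + 0.2050 + 0.0010 = 0.5555
D = 1 − ½ × 0.5555 = 1 − 0.27775 = 0.72225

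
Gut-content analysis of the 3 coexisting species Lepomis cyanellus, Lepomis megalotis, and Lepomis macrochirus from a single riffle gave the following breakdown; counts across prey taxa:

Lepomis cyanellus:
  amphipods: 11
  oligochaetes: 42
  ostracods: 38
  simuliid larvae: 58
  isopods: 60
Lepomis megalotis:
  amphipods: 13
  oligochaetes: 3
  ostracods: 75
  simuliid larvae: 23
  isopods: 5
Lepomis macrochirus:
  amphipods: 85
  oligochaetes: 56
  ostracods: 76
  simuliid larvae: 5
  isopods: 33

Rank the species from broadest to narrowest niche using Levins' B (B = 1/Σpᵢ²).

Lepomis cyanellus > Lepomis macrochirus > Lepomis megalotis

Proportions for Lepomis cyanellus (n=209): 11/209=0.0526, 42/209=0.2010, 38/209=0.1818, 58/209=0.2775, 60/209=0.2871
Proportions for Lepomis megalotis (n=119): 13/119=0.1092, 3/119=0.0252, 75/119=0.6303, 23/119=0.1933, 5/119=0.0420
Proportions for Lepomis macrochirus (n=255): 85/255=0.3333, 56/255=0.2196, 76/255=0.2980, 5/255=0.0196, 33/255=0.1294
Σp_cyanᵢ² = 0.0526² + 0.2010² + 0.1818² + 0.2775² + 0.2871² = 0.002767 + 0.040401 + 0.033051 + 0.077006 + 0.082426 = 0.235651
B_cyan = 1 / 0.235651 = 4.2436
Σp_megaᵢ² = 0.1092² + 0.0252² + 0.6303² + 0.1933² + 0.0420² = 0.011925 + 0.000635 + 0.397278 + 0.037365 + 0.001764 = 0.448967
B_mega = 1 / 0.448967 = 2.2273
Σp_macrᵢ² = 0.3333² + 0.2196² + 0.2980² + 0.0196² + 0.1294² = 0.111089 + 0.048224 + 0.088804 + 0.000384 + 0.016744 = 0.265245
B_macr = 1 / 0.265245 = 3.7701
Ranking by B (broadest → narrowest): Lepomis cyanellus (4.24) > Lepomis macrochirus (3.77) > Lepomis megalotis (2.23)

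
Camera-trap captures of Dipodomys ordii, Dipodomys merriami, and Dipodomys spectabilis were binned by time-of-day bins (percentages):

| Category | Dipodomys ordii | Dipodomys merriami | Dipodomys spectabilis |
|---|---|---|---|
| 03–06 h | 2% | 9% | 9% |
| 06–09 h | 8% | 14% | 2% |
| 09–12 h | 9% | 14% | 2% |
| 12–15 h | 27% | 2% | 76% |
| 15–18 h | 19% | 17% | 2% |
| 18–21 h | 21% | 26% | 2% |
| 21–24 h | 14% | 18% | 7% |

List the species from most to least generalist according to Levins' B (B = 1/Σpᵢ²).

Convert percentages to proportions (divide by 100).
Σp_ordiᵢ² = 0.02² + 0.08² + 0.09² + 0.27² + 0.19² + 0.21² + 0.14² = 0.0004 + 0.0064 + 0.0081 + 0.0729 + 0.0361 + 0.0441 + 0.0196 = 0.1876
B_ordi = 1 / 0.1876 = 5.3305
Σp_merrᵢ² = 0.09² + 0.14² + 0.14² + 0.02² + 0.17² + 0.26² + 0.18² = 0.0081 + 0.0196 + 0.0196 + 0.0004 + 0.0289 + 0.0676 + 0.0324 = 0.1766
B_merr = 1 / 0.1766 = 5.6625
Σp_specᵢ² = 0.09² + 0.02² + 0.02² + 0.76² + 0.02² + 0.02² + 0.07² = 0.0081 + 0.0004 + 0.0004 + 0.5776 + 0.0004 + 0.0004 + 0.0049 = 0.5922
B_spec = 1 / 0.5922 = 1.6886
Ranking by B (broadest → narrowest): Dipodomys merriami (5.66) > Dipodomys ordii (5.33) > Dipodomys spectabilis (1.69)

Dipodomys merriami > Dipodomys ordii > Dipodomys spectabilis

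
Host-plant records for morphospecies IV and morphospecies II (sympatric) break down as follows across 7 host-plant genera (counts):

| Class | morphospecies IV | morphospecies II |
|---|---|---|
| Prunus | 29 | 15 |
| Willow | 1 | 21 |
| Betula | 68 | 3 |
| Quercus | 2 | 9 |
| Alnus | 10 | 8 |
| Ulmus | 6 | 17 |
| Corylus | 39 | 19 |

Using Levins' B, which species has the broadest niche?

morphospecies II

Proportions for morphospecies IV (n=155): 29/155=0.1871, 1/155=0.0065, 68/155=0.4387, 2/155=0.0129, 10/155=0.0645, 6/155=0.0387, 39/155=0.2516
Proportions for morphospecies II (n=92): 15/92=0.1630, 21/92=0.2283, 3/92=0.0326, 9/92=0.0978, 8/92=0.0870, 17/92=0.1848, 19/92=0.2065
Σp_IVᵢ² = 0.1871² + 0.0065² + 0.4387² + 0.0129² + 0.0645² + 0.0387² + 0.2516² = 0.035006 + 0.000042 + 0.192458 + 0.000166 + 0.004160 + 0.001498 + 0.063303 = 0.296633
B_IV = 1 / 0.296633 = 3.3712
Σp_IIᵢ² = 0.1630² + 0.2283² + 0.0326² + 0.0978² + 0.0870² + 0.1848² + 0.2065² = 0.026569 + 0.052121 + 0.001063 + 0.009565 + 0.007569 + 0.034151 + 0.042642 = 0.173680
B_II = 1 / 0.173680 = 5.7577
Highest B → broadest niche (most generalist): morphospecies II (B = 5.76).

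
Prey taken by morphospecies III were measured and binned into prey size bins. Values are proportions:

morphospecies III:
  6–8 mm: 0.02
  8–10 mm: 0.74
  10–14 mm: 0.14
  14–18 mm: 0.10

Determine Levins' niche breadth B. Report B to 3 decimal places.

1.731

Σpᵢ² = 0.02² + 0.74² + 0.14² + 0.10² = 0.0004 + 0.5476 + 0.0196 + 0.0100 = 0.5776
B = 1 / 0.5776 = 1.73130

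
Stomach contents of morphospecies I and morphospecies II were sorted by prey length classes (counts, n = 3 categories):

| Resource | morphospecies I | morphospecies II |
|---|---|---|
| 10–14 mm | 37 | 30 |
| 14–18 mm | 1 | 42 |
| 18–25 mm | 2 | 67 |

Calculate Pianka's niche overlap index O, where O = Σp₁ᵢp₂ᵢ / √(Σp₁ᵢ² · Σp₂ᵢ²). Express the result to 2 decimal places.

Proportions for morphospecies I (n=40): 37/40=0.9250, 1/40=0.0250, 2/40=0.0500
Proportions for morphospecies II (n=139): 30/139=0.2158, 42/139=0.3022, 67/139=0.4820
Σ p₁ᵢp₂ᵢ = 0.199615 + 0.007555 + 0.024100 = 0.231270
Σp_1ᵢ² = 0.9250² + 0.0250² + 0.0500² = 0.855625 + 0.000625 + 0.002500 = 0.858750
Σp_2ᵢ² = 0.2158² + 0.3022² + 0.4820² = 0.046570 + 0.091325 + 0.232324 = 0.370219
O = 0.231270 / √(0.858750 × 0.370219) = 0.231270 / 0.5638489 = 0.4102

0.41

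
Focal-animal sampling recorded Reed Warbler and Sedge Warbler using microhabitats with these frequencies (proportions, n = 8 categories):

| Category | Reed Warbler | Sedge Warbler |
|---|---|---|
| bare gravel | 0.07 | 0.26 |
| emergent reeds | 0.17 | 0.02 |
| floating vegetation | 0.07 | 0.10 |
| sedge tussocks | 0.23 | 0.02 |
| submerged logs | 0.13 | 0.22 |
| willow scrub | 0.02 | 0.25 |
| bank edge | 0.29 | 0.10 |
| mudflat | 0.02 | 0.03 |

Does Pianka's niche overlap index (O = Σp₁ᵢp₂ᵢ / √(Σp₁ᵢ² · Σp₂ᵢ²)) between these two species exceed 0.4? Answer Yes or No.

Σ p₁ᵢp₂ᵢ = 0.0182 + 0.0034 + 0.0070 + 0.0046 + 0.0286 + 0.0050 + 0.0290 + 0.0006 = 0.0964
Σp_1ᵢ² = 0.07² + 0.17² + 0.07² + 0.23² + 0.13² + 0.02² + 0.29² + 0.02² = 0.0049 + 0.0289 + 0.0049 + 0.0529 + 0.0169 + 0.0004 + 0.0841 + 0.0004 = 0.1934
Σp_2ᵢ² = 0.26² + 0.02² + 0.10² + 0.02² + 0.22² + 0.25² + 0.10² + 0.03² = 0.0676 + 0.0004 + 0.0100 + 0.0004 + 0.0484 + 0.0625 + 0.0100 + 0.0009 = 0.2002
O = 0.0964 / √(0.1934 × 0.2002) = 0.0964 / 0.19677 = 0.4899
O = 0.4899 > 0.4 → Yes.

Yes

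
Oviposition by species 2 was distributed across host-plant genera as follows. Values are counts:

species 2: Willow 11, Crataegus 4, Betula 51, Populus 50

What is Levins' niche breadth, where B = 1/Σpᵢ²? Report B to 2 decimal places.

2.57

Proportions for species 2 (n=116): 11/116=0.0948, 4/116=0.0345, 51/116=0.4397, 50/116=0.4310
Σpᵢ² = 0.0948² + 0.0345² + 0.4397² + 0.4310² = 0.008987 + 0.001190 + 0.193336 + 0.185761 = 0.389274
B = 1 / 0.389274 = 2.5689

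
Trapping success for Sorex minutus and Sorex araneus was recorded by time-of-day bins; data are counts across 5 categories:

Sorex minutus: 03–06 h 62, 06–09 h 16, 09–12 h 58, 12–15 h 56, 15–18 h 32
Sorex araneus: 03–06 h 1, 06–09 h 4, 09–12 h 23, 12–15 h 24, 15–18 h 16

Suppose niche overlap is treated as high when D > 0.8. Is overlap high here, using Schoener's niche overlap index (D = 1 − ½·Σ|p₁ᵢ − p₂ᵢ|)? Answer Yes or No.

No

Proportions for Sorex minutus (n=224): 62/224=0.2768, 16/224=0.0714, 58/224=0.2589, 56/224=0.2500, 32/224=0.1429
Proportions for Sorex araneus (n=68): 1/68=0.0147, 4/68=0.0588, 23/68=0.3382, 24/68=0.3529, 16/68=0.2353
Σ|p₁ᵢ − p₂ᵢ| = 0.2621 + 0.0126 + 0.0793 + 0.1029 + 0.0924 = 0.5493
D = 1 − ½ × 0.5493 = 1 − 0.27465 = 0.72535
D = 0.72535 < 0.8 → No.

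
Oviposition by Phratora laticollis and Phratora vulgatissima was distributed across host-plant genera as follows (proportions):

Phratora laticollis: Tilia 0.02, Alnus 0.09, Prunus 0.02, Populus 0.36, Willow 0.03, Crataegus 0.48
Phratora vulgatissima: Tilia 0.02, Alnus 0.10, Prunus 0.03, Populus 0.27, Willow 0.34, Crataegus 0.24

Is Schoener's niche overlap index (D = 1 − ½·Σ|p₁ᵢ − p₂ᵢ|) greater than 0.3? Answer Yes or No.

Σ|p₁ᵢ − p₂ᵢ| = 0.00 + 0.01 + 0.01 + 0.09 + 0.31 + 0.24 = 0.66
D = 1 − ½ × 0.66 = 1 − 0.330 = 0.6700
D = 0.6700 > 0.3 → Yes.

Yes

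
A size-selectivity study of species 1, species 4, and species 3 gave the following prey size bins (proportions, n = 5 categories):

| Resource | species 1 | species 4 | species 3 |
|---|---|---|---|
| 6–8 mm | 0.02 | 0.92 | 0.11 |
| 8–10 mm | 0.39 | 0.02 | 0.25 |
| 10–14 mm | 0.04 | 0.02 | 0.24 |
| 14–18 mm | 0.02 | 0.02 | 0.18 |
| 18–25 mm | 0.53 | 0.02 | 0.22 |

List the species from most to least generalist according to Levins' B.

Σp_1ᵢ² = 0.02² + 0.39² + 0.04² + 0.02² + 0.53² = 0.0004 + 0.1521 + 0.0016 + 0.0004 + 0.2809 = 0.4354
B_1 = 1 / 0.4354 = 2.2967
Σp_4ᵢ² = 0.92² + 0.02² + 0.02² + 0.02² + 0.02² = 0.8464 + 0.0004 + 0.0004 + 0.0004 + 0.0004 = 0.8480
B_4 = 1 / 0.8480 = 1.1792
Σp_3ᵢ² = 0.11² + 0.25² + 0.24² + 0.18² + 0.22² = 0.0121 + 0.0625 + 0.0576 + 0.0324 + 0.0484 = 0.2130
B_3 = 1 / 0.2130 = 4.6948
Ranking by B (broadest → narrowest): species 3 (4.69) > species 1 (2.30) > species 4 (1.18)

species 3 > species 1 > species 4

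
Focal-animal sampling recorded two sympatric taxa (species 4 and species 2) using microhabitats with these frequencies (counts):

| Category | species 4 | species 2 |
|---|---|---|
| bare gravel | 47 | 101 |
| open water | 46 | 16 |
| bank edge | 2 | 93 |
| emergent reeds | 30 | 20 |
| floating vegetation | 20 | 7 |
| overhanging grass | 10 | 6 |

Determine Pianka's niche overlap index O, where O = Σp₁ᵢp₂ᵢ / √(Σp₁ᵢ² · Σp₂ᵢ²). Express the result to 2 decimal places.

0.61

Proportions for species 4 (n=155): 47/155=0.3032, 46/155=0.2968, 2/155=0.0129, 30/155=0.1935, 20/155=0.1290, 10/155=0.0645
Proportions for species 2 (n=243): 101/243=0.4156, 16/243=0.0658, 93/243=0.3827, 20/243=0.0823, 7/243=0.0288, 6/243=0.0247
Σ p₁ᵢp₂ᵢ = 0.126010 + 0.019529 + 0.004937 + 0.015925 + 0.003715 + 0.001593 = 0.171709
Σp_1ᵢ² = 0.3032² + 0.2968² + 0.0129² + 0.1935² + 0.1290² + 0.0645² = 0.091930 + 0.088090 + 0.000166 + 0.037442 + 0.016641 + 0.004160 = 0.238429
Σp_2ᵢ² = 0.4156² + 0.0658² + 0.3827² + 0.0823² + 0.0288² + 0.0247² = 0.172723 + 0.004330 + 0.146459 + 0.006773 + 0.000829 + 0.000610 = 0.331724
O = 0.171709 / √(0.238429 × 0.331724) = 0.171709 / 0.2812341 = 0.6106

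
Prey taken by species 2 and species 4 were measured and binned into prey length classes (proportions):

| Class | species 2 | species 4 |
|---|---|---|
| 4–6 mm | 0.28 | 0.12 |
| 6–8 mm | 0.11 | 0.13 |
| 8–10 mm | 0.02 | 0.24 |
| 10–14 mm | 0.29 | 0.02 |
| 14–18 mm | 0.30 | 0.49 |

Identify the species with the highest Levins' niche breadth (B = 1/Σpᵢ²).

Σp_2ᵢ² = 0.28² + 0.11² + 0.02² + 0.29² + 0.30² = 0.0784 + 0.0121 + 0.0004 + 0.0841 + 0.0900 = 0.2650
B_2 = 1 / 0.2650 = 3.7736
Σp_4ᵢ² = 0.12² + 0.13² + 0.24² + 0.02² + 0.49² = 0.0144 + 0.0169 + 0.0576 + 0.0004 + 0.2401 = 0.3294
B_4 = 1 / 0.3294 = 3.0358
Highest B → broadest niche (most generalist): species 2 (B = 3.77).

species 2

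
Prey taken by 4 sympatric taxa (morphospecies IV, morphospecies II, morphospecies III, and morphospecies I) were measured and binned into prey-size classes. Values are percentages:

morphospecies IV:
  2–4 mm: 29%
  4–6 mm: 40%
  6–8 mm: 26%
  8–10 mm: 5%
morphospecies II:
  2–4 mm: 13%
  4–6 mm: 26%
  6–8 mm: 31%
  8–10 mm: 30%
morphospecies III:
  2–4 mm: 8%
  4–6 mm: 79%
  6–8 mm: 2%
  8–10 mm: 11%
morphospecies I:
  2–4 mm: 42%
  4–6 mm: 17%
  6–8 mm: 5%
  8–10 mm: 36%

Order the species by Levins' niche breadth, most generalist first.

Convert percentages to proportions (divide by 100).
Σp_IVᵢ² = 0.29² + 0.40² + 0.26² + 0.05² = 0.0841 + 0.1600 + 0.0676 + 0.0025 = 0.3142
B_IV = 1 / 0.3142 = 3.1827
Σp_IIᵢ² = 0.13² + 0.26² + 0.31² + 0.30² = 0.0169 + 0.0676 + 0.0961 + 0.0900 = 0.2706
B_II = 1 / 0.2706 = 3.6955
Σp_IIIᵢ² = 0.08² + 0.79² + 0.02² + 0.11² = 0.0064 + 0.6241 + 0.0004 + 0.0121 = 0.6430
B_III = 1 / 0.6430 = 1.5552
Σp_Iᵢ² = 0.42² + 0.17² + 0.05² + 0.36² = 0.1764 + 0.0289 + 0.0025 + 0.1296 = 0.3374
B_I = 1 / 0.3374 = 2.9638
Ranking by B (broadest → narrowest): morphospecies II (3.70) > morphospecies IV (3.18) > morphospecies I (2.96) > morphospecies III (1.56)

morphospecies II > morphospecies IV > morphospecies I > morphospecies III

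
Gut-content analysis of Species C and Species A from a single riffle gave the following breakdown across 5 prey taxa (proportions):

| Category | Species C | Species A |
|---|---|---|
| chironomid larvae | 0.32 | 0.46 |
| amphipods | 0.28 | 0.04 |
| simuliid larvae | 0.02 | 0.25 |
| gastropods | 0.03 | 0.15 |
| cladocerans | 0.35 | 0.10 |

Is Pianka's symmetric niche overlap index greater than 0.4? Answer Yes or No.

Σ p₁ᵢp₂ᵢ = 0.1472 + 0.0112 + 0.0050 + 0.0045 + 0.0350 = 0.2029
Σp_1ᵢ² = 0.32² + 0.28² + 0.02² + 0.03² + 0.35² = 0.1024 + 0.0784 + 0.0004 + 0.0009 + 0.1225 = 0.3046
Σp_2ᵢ² = 0.46² + 0.04² + 0.25² + 0.15² + 0.10² = 0.2116 + 0.0016 + 0.0625 + 0.0225 + 0.0100 = 0.3082
O = 0.2029 / √(0.3046 × 0.3082) = 0.2029 / 0.30639 = 0.6622
O = 0.6622 > 0.4 → Yes.

Yes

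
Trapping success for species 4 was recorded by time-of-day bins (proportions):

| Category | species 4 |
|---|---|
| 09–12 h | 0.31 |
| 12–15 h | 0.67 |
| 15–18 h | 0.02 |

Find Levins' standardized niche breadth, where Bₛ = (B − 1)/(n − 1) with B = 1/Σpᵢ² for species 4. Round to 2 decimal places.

0.42

Σpᵢ² = 0.31² + 0.67² + 0.02² = 0.0961 + 0.4489 + 0.0004 = 0.5454
B = 1 / 0.5454 = 1.8335
Bₛ = (B − 1)/(n − 1) = (1.8335 − 1)/(3 − 1) = 0.8335/2 = 0.4168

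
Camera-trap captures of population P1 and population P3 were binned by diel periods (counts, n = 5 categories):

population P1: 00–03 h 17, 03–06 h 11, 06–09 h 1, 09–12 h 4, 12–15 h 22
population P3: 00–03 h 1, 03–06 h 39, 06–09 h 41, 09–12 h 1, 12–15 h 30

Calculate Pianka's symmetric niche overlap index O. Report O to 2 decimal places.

0.60

Proportions for population P1 (n=55): 17/55=0.3091, 11/55=0.2000, 1/55=0.0182, 4/55=0.0727, 22/55=0.4000
Proportions for population P3 (n=112): 1/112=0.0089, 39/112=0.3482, 41/112=0.3661, 1/112=0.0089, 30/112=0.2679
Σ p₁ᵢp₂ᵢ = 0.002751 + 0.069640 + 0.006663 + 0.000647 + 0.107160 = 0.186861
Σp_1ᵢ² = 0.3091² + 0.2000² + 0.0182² + 0.0727² + 0.4000² = 0.095543 + 0.040000 + 0.000331 + 0.005285 + 0.160000 = 0.301159
Σp_2ᵢ² = 0.0089² + 0.3482² + 0.3661² + 0.0089² + 0.2679² = 0.000079 + 0.121243 + 0.134029 + 0.000079 + 0.071770 = 0.327200
O = 0.186861 / √(0.301159 × 0.327200) = 0.186861 / 0.3139096 = 0.5953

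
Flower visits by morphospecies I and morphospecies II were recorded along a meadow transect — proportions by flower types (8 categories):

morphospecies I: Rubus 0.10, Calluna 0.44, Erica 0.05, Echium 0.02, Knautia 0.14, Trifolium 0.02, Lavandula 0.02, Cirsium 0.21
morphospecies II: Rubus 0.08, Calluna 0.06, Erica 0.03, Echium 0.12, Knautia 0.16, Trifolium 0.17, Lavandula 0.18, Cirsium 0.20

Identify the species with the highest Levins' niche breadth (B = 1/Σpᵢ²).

Σp_Iᵢ² = 0.10² + 0.44² + 0.05² + 0.02² + 0.14² + 0.02² + 0.02² + 0.21² = 0.0100 + 0.1936 + 0.0025 + 0.0004 + 0.0196 + 0.0004 + 0.0004 + 0.0441 = 0.2710
B_I = 1 / 0.2710 = 3.6900
Σp_IIᵢ² = 0.08² + 0.06² + 0.03² + 0.12² + 0.16² + 0.17² + 0.18² + 0.20² = 0.0064 + 0.0036 + 0.0009 + 0.0144 + 0.0256 + 0.0289 + 0.0324 + 0.0400 = 0.1522
B_II = 1 / 0.1522 = 6.5703
Highest B → broadest niche (most generalist): morphospecies II (B = 6.57).

morphospecies II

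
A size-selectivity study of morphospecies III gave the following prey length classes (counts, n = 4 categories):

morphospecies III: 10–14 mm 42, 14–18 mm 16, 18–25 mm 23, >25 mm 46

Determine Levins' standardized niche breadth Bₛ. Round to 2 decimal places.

0.82

Proportions for morphospecies III (n=127): 42/127=0.3307, 16/127=0.1260, 23/127=0.1811, 46/127=0.3622
Σpᵢ² = 0.3307² + 0.1260² + 0.1811² + 0.3622² = 0.109362 + 0.015876 + 0.032797 + 0.131189 = 0.289224
B = 1 / 0.289224 = 3.4575
Bₛ = (B − 1)/(n − 1) = (3.4575 − 1)/(4 − 1) = 2.4575/3 = 0.8192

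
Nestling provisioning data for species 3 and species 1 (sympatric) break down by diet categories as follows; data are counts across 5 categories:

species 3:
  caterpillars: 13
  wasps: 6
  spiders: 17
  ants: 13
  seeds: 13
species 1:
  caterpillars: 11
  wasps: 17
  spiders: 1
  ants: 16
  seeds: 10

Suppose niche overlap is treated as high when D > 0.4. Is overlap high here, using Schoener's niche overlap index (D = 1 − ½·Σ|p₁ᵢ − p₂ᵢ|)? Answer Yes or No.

Yes

Proportions for species 3 (n=62): 13/62=0.2097, 6/62=0.0968, 17/62=0.2742, 13/62=0.2097, 13/62=0.2097
Proportions for species 1 (n=55): 11/55=0.2000, 17/55=0.3091, 1/55=0.0182, 16/55=0.2909, 10/55=0.1818
Σ|p₁ᵢ − p₂ᵢ| = 0.0097 + 0.2123 + 0.2560 + 0.0812 + 0.0279 = 0.5871
D = 1 − ½ × 0.5871 = 1 − 0.29355 = 0.70645
D = 0.70645 > 0.4 → Yes.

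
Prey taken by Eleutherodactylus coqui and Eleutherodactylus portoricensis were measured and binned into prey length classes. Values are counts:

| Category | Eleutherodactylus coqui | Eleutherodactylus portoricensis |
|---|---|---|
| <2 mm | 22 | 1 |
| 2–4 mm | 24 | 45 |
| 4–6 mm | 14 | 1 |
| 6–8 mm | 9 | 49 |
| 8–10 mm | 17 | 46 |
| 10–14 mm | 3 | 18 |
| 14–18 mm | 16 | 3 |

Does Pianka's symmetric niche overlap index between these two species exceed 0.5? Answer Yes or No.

Yes

Proportions for Eleutherodactylus coqui (n=105): 22/105=0.2095, 24/105=0.2286, 14/105=0.1333, 9/105=0.0857, 17/105=0.1619, 3/105=0.0286, 16/105=0.1524
Proportions for Eleutherodactylus portoricensis (n=163): 1/163=0.0061, 45/163=0.2761, 1/163=0.0061, 49/163=0.3006, 46/163=0.2822, 18/163=0.1104, 3/163=0.0184
Σ p₁ᵢp₂ᵢ = 0.001278 + 0.063116 + 0.000813 + 0.025761 + 0.045688 + 0.003157 + 0.002804 = 0.142617
Σp_1ᵢ² = 0.2095² + 0.2286² + 0.1333² + 0.0857² + 0.1619² + 0.0286² + 0.1524² = 0.043890 + 0.052258 + 0.017769 + 0.007344 + 0.026212 + 0.000818 + 0.023226 = 0.171517
Σp_2ᵢ² = 0.0061² + 0.2761² + 0.0061² + 0.3006² + 0.2822² + 0.1104² + 0.0184² = 0.000037 + 0.076231 + 0.000037 + 0.090360 + 0.079637 + 0.012188 + 0.000339 = 0.258829
O = 0.142617 / √(0.171517 × 0.258829) = 0.142617 / 0.2106978 = 0.6769
O = 0.6769 > 0.5 → Yes.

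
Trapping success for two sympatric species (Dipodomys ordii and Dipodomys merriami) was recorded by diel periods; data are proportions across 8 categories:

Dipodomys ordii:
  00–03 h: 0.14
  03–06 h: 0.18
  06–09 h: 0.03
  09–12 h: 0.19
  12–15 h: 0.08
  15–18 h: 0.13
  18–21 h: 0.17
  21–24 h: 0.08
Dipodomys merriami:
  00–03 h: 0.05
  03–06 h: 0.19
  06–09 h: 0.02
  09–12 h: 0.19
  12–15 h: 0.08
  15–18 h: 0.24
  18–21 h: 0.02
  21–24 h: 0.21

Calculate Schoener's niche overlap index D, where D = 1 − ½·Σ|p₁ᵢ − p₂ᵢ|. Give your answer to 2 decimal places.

Σ|p₁ᵢ − p₂ᵢ| = 0.09 + 0.01 + 0.01 + 0.00 + 0.00 + 0.11 + 0.15 + 0.13 = 0.50
D = 1 − ½ × 0.50 = 1 − 0.250 = 0.7500

0.75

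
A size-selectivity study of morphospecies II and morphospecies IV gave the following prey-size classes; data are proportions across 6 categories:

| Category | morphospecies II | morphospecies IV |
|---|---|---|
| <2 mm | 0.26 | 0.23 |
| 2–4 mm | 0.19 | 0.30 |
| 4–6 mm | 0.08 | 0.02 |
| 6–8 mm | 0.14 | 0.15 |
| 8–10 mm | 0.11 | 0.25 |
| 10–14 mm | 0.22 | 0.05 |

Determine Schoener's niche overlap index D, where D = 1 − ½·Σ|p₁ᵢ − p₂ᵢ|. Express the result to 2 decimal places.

0.74

Σ|p₁ᵢ − p₂ᵢ| = 0.03 + 0.11 + 0.06 + 0.01 + 0.14 + 0.17 = 0.52
D = 1 − ½ × 0.52 = 1 − 0.260 = 0.7400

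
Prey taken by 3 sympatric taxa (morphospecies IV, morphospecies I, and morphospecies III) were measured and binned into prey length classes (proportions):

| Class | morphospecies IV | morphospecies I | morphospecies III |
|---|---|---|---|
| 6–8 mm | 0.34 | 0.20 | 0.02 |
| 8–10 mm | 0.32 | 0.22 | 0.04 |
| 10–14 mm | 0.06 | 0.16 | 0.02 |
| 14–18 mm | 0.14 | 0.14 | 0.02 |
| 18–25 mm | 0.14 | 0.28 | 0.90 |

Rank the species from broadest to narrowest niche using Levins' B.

morphospecies I > morphospecies IV > morphospecies III

Σp_IVᵢ² = 0.34² + 0.32² + 0.06² + 0.14² + 0.14² = 0.1156 + 0.1024 + 0.0036 + 0.0196 + 0.0196 = 0.2608
B_IV = 1 / 0.2608 = 3.8344
Σp_Iᵢ² = 0.20² + 0.22² + 0.16² + 0.14² + 0.28² = 0.0400 + 0.0484 + 0.0256 + 0.0196 + 0.0784 = 0.2120
B_I = 1 / 0.2120 = 4.7170
Σp_IIIᵢ² = 0.02² + 0.04² + 0.02² + 0.02² + 0.90² = 0.0004 + 0.0016 + 0.0004 + 0.0004 + 0.8100 = 0.8128
B_III = 1 / 0.8128 = 1.2303
Ranking by B (broadest → narrowest): morphospecies I (4.72) > morphospecies IV (3.83) > morphospecies III (1.23)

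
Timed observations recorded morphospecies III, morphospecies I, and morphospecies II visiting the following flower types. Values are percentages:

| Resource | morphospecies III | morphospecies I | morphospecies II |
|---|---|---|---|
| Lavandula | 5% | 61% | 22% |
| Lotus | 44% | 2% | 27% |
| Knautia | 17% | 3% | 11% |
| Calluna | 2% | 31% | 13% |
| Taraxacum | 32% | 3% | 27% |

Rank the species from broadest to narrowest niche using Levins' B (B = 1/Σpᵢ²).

morphospecies II > morphospecies III > morphospecies I

Convert percentages to proportions (divide by 100).
Σp_IIIᵢ² = 0.05² + 0.44² + 0.17² + 0.02² + 0.32² = 0.0025 + 0.1936 + 0.0289 + 0.0004 + 0.1024 = 0.3278
B_III = 1 / 0.3278 = 3.0506
Σp_Iᵢ² = 0.61² + 0.02² + 0.03² + 0.31² + 0.03² = 0.3721 + 0.0004 + 0.0009 + 0.0961 + 0.0009 = 0.4704
B_I = 1 / 0.4704 = 2.1259
Σp_IIᵢ² = 0.22² + 0.27² + 0.11² + 0.13² + 0.27² = 0.0484 + 0.0729 + 0.0121 + 0.0169 + 0.0729 = 0.2232
B_II = 1 / 0.2232 = 4.4803
Ranking by B (broadest → narrowest): morphospecies II (4.48) > morphospecies III (3.05) > morphospecies I (2.13)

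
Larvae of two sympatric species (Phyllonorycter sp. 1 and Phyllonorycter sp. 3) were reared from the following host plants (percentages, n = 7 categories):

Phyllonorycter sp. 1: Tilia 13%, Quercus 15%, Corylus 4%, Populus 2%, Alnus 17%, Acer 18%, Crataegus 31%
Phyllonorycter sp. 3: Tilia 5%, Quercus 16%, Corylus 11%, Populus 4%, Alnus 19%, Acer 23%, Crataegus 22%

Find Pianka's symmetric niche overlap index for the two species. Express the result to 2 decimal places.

Convert percentages to proportions (divide by 100).
Σ p₁ᵢp₂ᵢ = 0.0065 + 0.0240 + 0.0044 + 0.0008 + 0.0323 + 0.0414 + 0.0682 = 0.1776
Σp_1ᵢ² = 0.13² + 0.15² + 0.04² + 0.02² + 0.17² + 0.18² + 0.31² = 0.0169 + 0.0225 + 0.0016 + 0.0004 + 0.0289 + 0.0324 + 0.0961 = 0.1988
Σp_2ᵢ² = 0.05² + 0.16² + 0.11² + 0.04² + 0.19² + 0.23² + 0.22² = 0.0025 + 0.0256 + 0.0121 + 0.0016 + 0.0361 + 0.0529 + 0.0484 = 0.1792
O = 0.1776 / √(0.1988 × 0.1792) = 0.1776 / 0.18875 = 0.9409

0.94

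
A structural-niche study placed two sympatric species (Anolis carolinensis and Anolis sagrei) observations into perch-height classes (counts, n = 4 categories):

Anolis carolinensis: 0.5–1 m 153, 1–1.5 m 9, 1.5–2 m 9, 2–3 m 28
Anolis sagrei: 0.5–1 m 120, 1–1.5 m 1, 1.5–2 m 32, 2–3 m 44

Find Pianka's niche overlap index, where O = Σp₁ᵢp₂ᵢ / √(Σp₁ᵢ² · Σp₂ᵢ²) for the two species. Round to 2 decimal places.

0.97

Proportions for Anolis carolinensis (n=199): 153/199=0.7688, 9/199=0.0452, 9/199=0.0452, 28/199=0.1407
Proportions for Anolis sagrei (n=197): 120/197=0.6091, 1/197=0.0051, 32/197=0.1624, 44/197=0.2234
Σ p₁ᵢp₂ᵢ = 0.468276 + 0.000231 + 0.007340 + 0.031432 = 0.507279
Σp_1ᵢ² = 0.7688² + 0.0452² + 0.0452² + 0.1407² = 0.591053 + 0.002043 + 0.002043 + 0.019796 = 0.614935
Σp_2ᵢ² = 0.6091² + 0.0051² + 0.1624² + 0.2234² = 0.371003 + 0.000026 + 0.026374 + 0.049908 = 0.447311
O = 0.507279 / √(0.614935 × 0.447311) = 0.507279 / 0.5244685 = 0.9672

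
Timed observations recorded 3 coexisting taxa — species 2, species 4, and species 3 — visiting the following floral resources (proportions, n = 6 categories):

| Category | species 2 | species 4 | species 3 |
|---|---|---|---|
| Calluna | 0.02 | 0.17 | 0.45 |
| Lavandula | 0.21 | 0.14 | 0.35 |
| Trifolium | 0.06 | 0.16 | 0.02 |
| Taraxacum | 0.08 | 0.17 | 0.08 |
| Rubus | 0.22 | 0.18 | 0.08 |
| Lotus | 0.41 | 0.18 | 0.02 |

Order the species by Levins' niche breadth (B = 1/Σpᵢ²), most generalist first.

Σp_2ᵢ² = 0.02² + 0.21² + 0.06² + 0.08² + 0.22² + 0.41² = 0.0004 + 0.0441 + 0.0036 + 0.0064 + 0.0484 + 0.1681 = 0.2710
B_2 = 1 / 0.2710 = 3.6900
Σp_4ᵢ² = 0.17² + 0.14² + 0.16² + 0.17² + 0.18² + 0.18² = 0.0289 + 0.0196 + 0.0256 + 0.0289 + 0.0324 + 0.0324 = 0.1678
B_4 = 1 / 0.1678 = 5.9595
Σp_3ᵢ² = 0.45² + 0.35² + 0.02² + 0.08² + 0.08² + 0.02² = 0.2025 + 0.1225 + 0.0004 + 0.0064 + 0.0064 + 0.0004 = 0.3386
B_3 = 1 / 0.3386 = 2.9533
Ranking by B (broadest → narrowest): species 4 (5.96) > species 2 (3.69) > species 3 (2.95)

species 4 > species 2 > species 3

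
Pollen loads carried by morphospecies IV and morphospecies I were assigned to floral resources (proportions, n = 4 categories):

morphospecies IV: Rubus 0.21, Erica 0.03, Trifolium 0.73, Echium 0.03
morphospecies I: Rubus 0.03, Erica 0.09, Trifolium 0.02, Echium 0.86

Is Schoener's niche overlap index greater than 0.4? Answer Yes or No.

Σ|p₁ᵢ − p₂ᵢ| = 0.18 + 0.06 + 0.71 + 0.83 = 1.78
D = 1 − ½ × 1.78 = 1 − 0.890 = 0.1100
D = 0.1100 < 0.4 → No.

No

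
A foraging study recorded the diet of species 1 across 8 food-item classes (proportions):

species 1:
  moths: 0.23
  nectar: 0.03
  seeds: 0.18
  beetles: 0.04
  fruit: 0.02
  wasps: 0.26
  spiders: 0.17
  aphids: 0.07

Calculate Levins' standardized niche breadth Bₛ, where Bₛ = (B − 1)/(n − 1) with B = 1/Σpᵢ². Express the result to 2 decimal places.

Σpᵢ² = 0.23² + 0.03² + 0.18² + 0.04² + 0.02² + 0.26² + 0.17² + 0.07² = 0.0529 + 0.0009 + 0.0324 + 0.0016 + 0.0004 + 0.0676 + 0.0289 + 0.0049 = 0.1896
B = 1 / 0.1896 = 5.2743
Bₛ = (B − 1)/(n − 1) = (5.2743 − 1)/(8 − 1) = 4.2743/7 = 0.6106

0.61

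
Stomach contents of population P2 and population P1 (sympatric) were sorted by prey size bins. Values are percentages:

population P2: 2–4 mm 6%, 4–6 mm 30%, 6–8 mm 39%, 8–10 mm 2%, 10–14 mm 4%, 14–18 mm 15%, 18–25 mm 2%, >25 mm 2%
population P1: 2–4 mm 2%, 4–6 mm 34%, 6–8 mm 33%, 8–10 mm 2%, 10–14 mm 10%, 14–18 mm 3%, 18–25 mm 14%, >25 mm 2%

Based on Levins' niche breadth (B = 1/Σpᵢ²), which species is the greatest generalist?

population P1

Convert percentages to proportions (divide by 100).
Σp_P2ᵢ² = 0.06² + 0.30² + 0.39² + 0.02² + 0.04² + 0.15² + 0.02² + 0.02² = 0.0036 + 0.0900 + 0.1521 + 0.0004 + 0.0016 + 0.0225 + 0.0004 + 0.0004 = 0.2710
B_P2 = 1 / 0.2710 = 3.6900
Σp_P1ᵢ² = 0.02² + 0.34² + 0.33² + 0.02² + 0.10² + 0.03² + 0.14² + 0.02² = 0.0004 + 0.1156 + 0.1089 + 0.0004 + 0.0100 + 0.0009 + 0.0196 + 0.0004 = 0.2562
B_P1 = 1 / 0.2562 = 3.9032
Highest B → broadest niche (most generalist): population P1 (B = 3.90).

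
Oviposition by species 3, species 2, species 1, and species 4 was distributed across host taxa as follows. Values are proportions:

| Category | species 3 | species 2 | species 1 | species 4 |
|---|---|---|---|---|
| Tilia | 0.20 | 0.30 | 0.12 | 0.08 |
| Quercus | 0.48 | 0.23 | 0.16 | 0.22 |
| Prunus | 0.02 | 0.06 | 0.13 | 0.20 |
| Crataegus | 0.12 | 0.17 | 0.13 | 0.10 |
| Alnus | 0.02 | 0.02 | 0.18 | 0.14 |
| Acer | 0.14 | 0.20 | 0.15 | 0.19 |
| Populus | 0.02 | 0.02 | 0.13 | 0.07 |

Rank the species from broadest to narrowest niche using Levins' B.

species 1 > species 4 > species 2 > species 3

Σp_3ᵢ² = 0.20² + 0.48² + 0.02² + 0.12² + 0.02² + 0.14² + 0.02² = 0.0400 + 0.2304 + 0.0004 + 0.0144 + 0.0004 + 0.0196 + 0.0004 = 0.3056
B_3 = 1 / 0.3056 = 3.2723
Σp_2ᵢ² = 0.30² + 0.23² + 0.06² + 0.17² + 0.02² + 0.20² + 0.02² = 0.0900 + 0.0529 + 0.0036 + 0.0289 + 0.0004 + 0.0400 + 0.0004 = 0.2162
B_2 = 1 / 0.2162 = 4.6253
Σp_1ᵢ² = 0.12² + 0.16² + 0.13² + 0.13² + 0.18² + 0.15² + 0.13² = 0.0144 + 0.0256 + 0.0169 + 0.0169 + 0.0324 + 0.0225 + 0.0169 = 0.1456
B_1 = 1 / 0.1456 = 6.8681
Σp_4ᵢ² = 0.08² + 0.22² + 0.20² + 0.10² + 0.14² + 0.19² + 0.07² = 0.0064 + 0.0484 + 0.0400 + 0.0100 + 0.0196 + 0.0361 + 0.0049 = 0.1654
B_4 = 1 / 0.1654 = 6.0459
Ranking by B (broadest → narrowest): species 1 (6.87) > species 4 (6.05) > species 2 (4.63) > species 3 (3.27)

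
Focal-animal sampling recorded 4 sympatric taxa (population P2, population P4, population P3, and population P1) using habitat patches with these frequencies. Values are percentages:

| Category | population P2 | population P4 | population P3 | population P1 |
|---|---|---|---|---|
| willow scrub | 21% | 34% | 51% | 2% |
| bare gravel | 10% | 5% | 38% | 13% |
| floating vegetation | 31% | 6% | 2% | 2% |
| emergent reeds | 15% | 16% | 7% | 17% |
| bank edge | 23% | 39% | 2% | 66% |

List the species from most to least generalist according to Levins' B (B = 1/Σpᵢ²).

Convert percentages to proportions (divide by 100).
Σp_P2ᵢ² = 0.21² + 0.10² + 0.31² + 0.15² + 0.23² = 0.0441 + 0.0100 + 0.0961 + 0.0225 + 0.0529 = 0.2256
B_P2 = 1 / 0.2256 = 4.4326
Σp_P4ᵢ² = 0.34² + 0.05² + 0.06² + 0.16² + 0.39² = 0.1156 + 0.0025 + 0.0036 + 0.0256 + 0.1521 = 0.2994
B_P4 = 1 / 0.2994 = 3.3400
Σp_P3ᵢ² = 0.51² + 0.38² + 0.02² + 0.07² + 0.02² = 0.2601 + 0.1444 + 0.0004 + 0.0049 + 0.0004 = 0.4102
B_P3 = 1 / 0.4102 = 2.4378
Σp_P1ᵢ² = 0.02² + 0.13² + 0.02² + 0.17² + 0.66² = 0.0004 + 0.0169 + 0.0004 + 0.0289 + 0.4356 = 0.4822
B_P1 = 1 / 0.4822 = 2.0738
Ranking by B (broadest → narrowest): population P2 (4.43) > population P4 (3.34) > population P3 (2.44) > population P1 (2.07)

population P2 > population P4 > population P3 > population P1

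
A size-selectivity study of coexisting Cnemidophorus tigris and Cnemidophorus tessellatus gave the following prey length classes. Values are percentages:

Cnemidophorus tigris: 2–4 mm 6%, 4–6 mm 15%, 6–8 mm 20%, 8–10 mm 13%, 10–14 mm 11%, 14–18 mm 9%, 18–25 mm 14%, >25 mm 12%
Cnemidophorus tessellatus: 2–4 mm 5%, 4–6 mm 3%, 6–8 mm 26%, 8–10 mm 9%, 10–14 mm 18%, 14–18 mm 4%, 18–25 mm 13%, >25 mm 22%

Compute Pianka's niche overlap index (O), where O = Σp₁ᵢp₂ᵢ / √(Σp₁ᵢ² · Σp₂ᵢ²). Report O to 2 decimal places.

0.89

Convert percentages to proportions (divide by 100).
Σ p₁ᵢp₂ᵢ = 0.0030 + 0.0045 + 0.0520 + 0.0117 + 0.0198 + 0.0036 + 0.0182 + 0.0264 = 0.1392
Σp_1ᵢ² = 0.06² + 0.15² + 0.20² + 0.13² + 0.11² + 0.09² + 0.14² + 0.12² = 0.0036 + 0.0225 + 0.0400 + 0.0169 + 0.0121 + 0.0081 + 0.0196 + 0.0144 = 0.1372
Σp_2ᵢ² = 0.05² + 0.03² + 0.26² + 0.09² + 0.18² + 0.04² + 0.13² + 0.22² = 0.0025 + 0.0009 + 0.0676 + 0.0081 + 0.0324 + 0.0016 + 0.0169 + 0.0484 = 0.1784
O = 0.1392 / √(0.1372 × 0.1784) = 0.1392 / 0.15645 = 0.8897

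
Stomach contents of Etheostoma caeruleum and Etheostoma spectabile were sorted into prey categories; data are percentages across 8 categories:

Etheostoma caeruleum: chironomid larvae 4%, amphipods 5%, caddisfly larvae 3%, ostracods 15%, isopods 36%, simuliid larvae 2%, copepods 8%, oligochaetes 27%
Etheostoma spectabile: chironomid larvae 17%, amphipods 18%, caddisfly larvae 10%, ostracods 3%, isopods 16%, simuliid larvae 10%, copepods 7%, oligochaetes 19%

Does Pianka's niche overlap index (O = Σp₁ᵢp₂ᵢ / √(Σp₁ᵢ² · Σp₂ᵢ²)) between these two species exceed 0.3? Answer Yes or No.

Convert percentages to proportions (divide by 100).
Σ p₁ᵢp₂ᵢ = 0.0068 + 0.0090 + 0.0030 + 0.0045 + 0.0576 + 0.0020 + 0.0056 + 0.0513 = 0.1398
Σp_1ᵢ² = 0.04² + 0.05² + 0.03² + 0.15² + 0.36² + 0.02² + 0.08² + 0.27² = 0.0016 + 0.0025 + 0.0009 + 0.0225 + 0.1296 + 0.0004 + 0.0064 + 0.0729 = 0.2368
Σp_2ᵢ² = 0.17² + 0.18² + 0.10² + 0.03² + 0.16² + 0.10² + 0.07² + 0.19² = 0.0289 + 0.0324 + 0.0100 + 0.0009 + 0.0256 + 0.0100 + 0.0049 + 0.0361 = 0.1488
O = 0.1398 / √(0.2368 × 0.1488) = 0.1398 / 0.18771 = 0.7448
O = 0.7448 > 0.3 → Yes.

Yes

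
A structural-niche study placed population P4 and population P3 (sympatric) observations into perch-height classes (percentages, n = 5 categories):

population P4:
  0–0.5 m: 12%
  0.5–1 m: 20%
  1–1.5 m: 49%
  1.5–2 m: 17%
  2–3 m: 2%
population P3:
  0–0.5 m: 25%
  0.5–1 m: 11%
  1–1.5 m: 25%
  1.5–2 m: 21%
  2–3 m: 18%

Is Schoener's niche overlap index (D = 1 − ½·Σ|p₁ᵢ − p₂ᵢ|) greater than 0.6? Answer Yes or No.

Yes

Convert percentages to proportions (divide by 100).
Σ|p₁ᵢ − p₂ᵢ| = 0.13 + 0.09 + 0.24 + 0.04 + 0.16 = 0.66
D = 1 − ½ × 0.66 = 1 − 0.330 = 0.6700
D = 0.6700 > 0.6 → Yes.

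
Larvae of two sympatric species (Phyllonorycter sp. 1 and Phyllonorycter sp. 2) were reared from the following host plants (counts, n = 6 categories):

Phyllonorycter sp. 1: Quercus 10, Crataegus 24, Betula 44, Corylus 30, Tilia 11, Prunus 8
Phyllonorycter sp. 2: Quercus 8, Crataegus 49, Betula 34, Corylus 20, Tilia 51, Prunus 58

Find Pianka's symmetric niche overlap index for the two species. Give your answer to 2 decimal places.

Proportions for Phyllonorycter sp. 1 (n=127): 10/127=0.0787, 24/127=0.1890, 44/127=0.3465, 30/127=0.2362, 11/127=0.0866, 8/127=0.0630
Proportions for Phyllonorycter sp. 2 (n=220): 8/220=0.0364, 49/220=0.2227, 34/220=0.1545, 20/220=0.0909, 51/220=0.2318, 58/220=0.2636
Σ p₁ᵢp₂ᵢ = 0.002865 + 0.042090 + 0.053534 + 0.021471 + 0.020074 + 0.016607 = 0.156641
Σp_1ᵢ² = 0.0787² + 0.1890² + 0.3465² + 0.2362² + 0.0866² + 0.0630² = 0.006194 + 0.035721 + 0.120062 + 0.055790 + 0.007500 + 0.003969 = 0.229236
Σp_2ᵢ² = 0.0364² + 0.2227² + 0.1545² + 0.0909² + 0.2318² + 0.2636² = 0.001325 + 0.049595 + 0.023870 + 0.008263 + 0.053731 + 0.069485 = 0.206269
O = 0.156641 / √(0.229236 × 0.206269) = 0.156641 / 0.2174495 = 0.7204

0.72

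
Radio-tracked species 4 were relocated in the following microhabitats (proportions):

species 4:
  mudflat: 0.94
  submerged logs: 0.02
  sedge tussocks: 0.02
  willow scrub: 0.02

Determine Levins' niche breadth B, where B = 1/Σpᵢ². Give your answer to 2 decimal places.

1.13

Σpᵢ² = 0.94² + 0.02² + 0.02² + 0.02² = 0.8836 + 0.0004 + 0.0004 + 0.0004 = 0.8848
B = 1 / 0.8848 = 1.1302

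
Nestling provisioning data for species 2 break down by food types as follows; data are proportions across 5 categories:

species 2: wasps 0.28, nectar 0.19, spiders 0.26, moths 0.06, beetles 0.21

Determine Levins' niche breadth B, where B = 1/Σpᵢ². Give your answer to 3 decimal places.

4.352

Σpᵢ² = 0.28² + 0.19² + 0.26² + 0.06² + 0.21² = 0.0784 + 0.0361 + 0.0676 + 0.0036 + 0.0441 = 0.2298
B = 1 / 0.2298 = 4.35161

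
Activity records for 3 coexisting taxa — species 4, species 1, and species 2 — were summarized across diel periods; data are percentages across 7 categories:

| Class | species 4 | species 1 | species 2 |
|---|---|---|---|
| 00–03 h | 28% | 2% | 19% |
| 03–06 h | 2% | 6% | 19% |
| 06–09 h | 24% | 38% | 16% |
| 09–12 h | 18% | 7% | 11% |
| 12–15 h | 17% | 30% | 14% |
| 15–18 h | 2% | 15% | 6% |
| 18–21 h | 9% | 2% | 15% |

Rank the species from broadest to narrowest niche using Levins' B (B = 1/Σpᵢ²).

Convert percentages to proportions (divide by 100).
Σp_4ᵢ² = 0.28² + 0.02² + 0.24² + 0.18² + 0.17² + 0.02² + 0.09² = 0.0784 + 0.0004 + 0.0576 + 0.0324 + 0.0289 + 0.0004 + 0.0081 = 0.2062
B_4 = 1 / 0.2062 = 4.8497
Σp_1ᵢ² = 0.02² + 0.06² + 0.38² + 0.07² + 0.30² + 0.15² + 0.02² = 0.0004 + 0.0036 + 0.1444 + 0.0049 + 0.0900 + 0.0225 + 0.0004 = 0.2662
B_1 = 1 / 0.2662 = 3.7566
Σp_2ᵢ² = 0.19² + 0.19² + 0.16² + 0.11² + 0.14² + 0.06² + 0.15² = 0.0361 + 0.0361 + 0.0256 + 0.0121 + 0.0196 + 0.0036 + 0.0225 = 0.1556
B_2 = 1 / 0.1556 = 6.4267
Ranking by B (broadest → narrowest): species 2 (6.43) > species 4 (4.85) > species 1 (3.76)

species 2 > species 4 > species 1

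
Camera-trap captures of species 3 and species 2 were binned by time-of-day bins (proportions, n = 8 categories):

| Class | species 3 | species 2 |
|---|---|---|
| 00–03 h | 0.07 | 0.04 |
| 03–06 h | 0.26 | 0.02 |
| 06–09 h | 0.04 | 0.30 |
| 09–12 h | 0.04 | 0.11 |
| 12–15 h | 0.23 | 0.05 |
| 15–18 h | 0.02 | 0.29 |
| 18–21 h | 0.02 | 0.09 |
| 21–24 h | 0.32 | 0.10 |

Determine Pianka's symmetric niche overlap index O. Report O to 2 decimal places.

0.34

Σ p₁ᵢp₂ᵢ = 0.0028 + 0.0052 + 0.0120 + 0.0044 + 0.0115 + 0.0058 + 0.0018 + 0.0320 = 0.0755
Σp_1ᵢ² = 0.07² + 0.26² + 0.04² + 0.04² + 0.23² + 0.02² + 0.02² + 0.32² = 0.0049 + 0.0676 + 0.0016 + 0.0016 + 0.0529 + 0.0004 + 0.0004 + 0.1024 = 0.2318
Σp_2ᵢ² = 0.04² + 0.02² + 0.30² + 0.11² + 0.05² + 0.29² + 0.09² + 0.10² = 0.0016 + 0.0004 + 0.0900 + 0.0121 + 0.0025 + 0.0841 + 0.0081 + 0.0100 = 0.2088
O = 0.0755 / √(0.2318 × 0.2088) = 0.0755 / 0.22000 = 0.3432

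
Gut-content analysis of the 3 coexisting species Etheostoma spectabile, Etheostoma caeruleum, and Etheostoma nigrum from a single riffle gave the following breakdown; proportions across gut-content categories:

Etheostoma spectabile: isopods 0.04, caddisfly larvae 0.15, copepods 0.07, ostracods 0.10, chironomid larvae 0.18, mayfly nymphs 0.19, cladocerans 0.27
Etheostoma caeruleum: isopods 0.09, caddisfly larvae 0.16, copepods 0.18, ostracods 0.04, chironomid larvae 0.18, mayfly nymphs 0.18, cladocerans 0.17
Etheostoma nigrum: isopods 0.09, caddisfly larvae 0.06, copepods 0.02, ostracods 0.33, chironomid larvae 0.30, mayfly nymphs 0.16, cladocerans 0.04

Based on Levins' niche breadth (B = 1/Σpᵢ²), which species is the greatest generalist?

Etheostoma caeruleum

Σp_specᵢ² = 0.04² + 0.15² + 0.07² + 0.10² + 0.18² + 0.19² + 0.27² = 0.0016 + 0.0225 + 0.0049 + 0.0100 + 0.0324 + 0.0361 + 0.0729 = 0.1804
B_spec = 1 / 0.1804 = 5.5432
Σp_caerᵢ² = 0.09² + 0.16² + 0.18² + 0.04² + 0.18² + 0.18² + 0.17² = 0.0081 + 0.0256 + 0.0324 + 0.0016 + 0.0324 + 0.0324 + 0.0289 = 0.1614
B_caer = 1 / 0.1614 = 6.1958
Σp_nigrᵢ² = 0.09² + 0.06² + 0.02² + 0.33² + 0.30² + 0.16² + 0.04² = 0.0081 + 0.0036 + 0.0004 + 0.1089 + 0.0900 + 0.0256 + 0.0016 = 0.2382
B_nigr = 1 / 0.2382 = 4.1982
Highest B → broadest niche (most generalist): Etheostoma caeruleum (B = 6.20).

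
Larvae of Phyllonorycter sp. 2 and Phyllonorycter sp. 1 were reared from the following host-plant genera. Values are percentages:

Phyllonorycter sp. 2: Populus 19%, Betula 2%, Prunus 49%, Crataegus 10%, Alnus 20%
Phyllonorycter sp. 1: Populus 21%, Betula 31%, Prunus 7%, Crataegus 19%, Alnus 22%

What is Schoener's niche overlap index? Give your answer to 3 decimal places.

Convert percentages to proportions (divide by 100).
Σ|p₁ᵢ − p₂ᵢ| = 0.02 + 0.29 + 0.42 + 0.09 + 0.02 = 0.84
D = 1 − ½ × 0.84 = 1 − 0.420 = 0.58000

0.580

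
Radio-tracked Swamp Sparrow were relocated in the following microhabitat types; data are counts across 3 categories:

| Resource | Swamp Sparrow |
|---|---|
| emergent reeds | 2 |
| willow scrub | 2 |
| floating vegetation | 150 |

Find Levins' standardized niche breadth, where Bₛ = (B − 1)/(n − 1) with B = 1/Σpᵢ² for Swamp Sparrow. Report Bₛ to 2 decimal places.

0.03

Proportions for Swamp Sparrow (n=154): 2/154=0.0130, 2/154=0.0130, 150/154=0.9740
Σpᵢ² = 0.0130² + 0.0130² + 0.9740² = 0.000169 + 0.000169 + 0.948676 = 0.949014
B = 1 / 0.949014 = 1.0537
Bₛ = (B − 1)/(n − 1) = (1.0537 − 1)/(3 − 1) = 0.0537/2 = 0.0269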